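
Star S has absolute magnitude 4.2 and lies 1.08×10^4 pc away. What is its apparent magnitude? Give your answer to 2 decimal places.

19.37

m = M + 5 log₁₀(d/10 pc) = 4.2 + 5 log₁₀(1.08×10^4/10)
  = 4.2 + 5 × 3.033 = 4.2 + 15.17 = 19.37.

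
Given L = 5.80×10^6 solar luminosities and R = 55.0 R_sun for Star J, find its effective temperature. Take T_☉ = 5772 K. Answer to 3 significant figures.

T/T_☉ = (L/L_☉)^(1/4) / (R/R_☉)^(1/2)
T = 5772 × (5.80×10^6)^(1/4) / √(55.0) = 5772 × 49.07 / 7.416 = 3.819×10^4 K.

3.82×10^4 K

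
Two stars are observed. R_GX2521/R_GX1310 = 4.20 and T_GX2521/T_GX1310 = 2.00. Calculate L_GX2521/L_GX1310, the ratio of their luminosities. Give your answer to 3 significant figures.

From the Stefan–Boltzmann law, L ∝ R²T⁴, so
L_GX2521/L_GX1310 = (R_GX2521/R_GX1310)² (T_GX2521/T_GX1310)⁴ = (4.20)² × (2.00)⁴ = 17.64 × 16.00 = 282.2.

282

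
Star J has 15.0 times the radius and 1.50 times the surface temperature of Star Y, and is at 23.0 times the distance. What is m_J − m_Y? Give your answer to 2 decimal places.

-0.83

L_J/L_Y = (15.0)²(1.50)⁴ = 1139.
F_J/F_Y = (L_J/L_Y)/(d_J/d_Y)² = 1139/529.0 = 2.153.
m_J − m_Y = −2.5 log₁₀(2.153) = -0.83.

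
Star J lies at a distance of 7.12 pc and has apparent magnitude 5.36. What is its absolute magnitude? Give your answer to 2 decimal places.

M = m − 5 log₁₀(d/10 pc) = 5.36 − 5 log₁₀(7.12/10)
  = 5.36 − 5 × -0.148 = 5.36 − -0.74 = 6.10.

6.10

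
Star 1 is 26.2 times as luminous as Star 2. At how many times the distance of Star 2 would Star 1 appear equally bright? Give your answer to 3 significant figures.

Equal flux requires L_1/d_1² = L_2/d_2², so d_1/d_2 = √(L_1/L_2)
= √(26.2) = 5.119.

5.12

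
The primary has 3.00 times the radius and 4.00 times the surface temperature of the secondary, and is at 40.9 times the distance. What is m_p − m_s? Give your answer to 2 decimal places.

-0.35

L_p/L_s = (3.00)²(4.00)⁴ = 2304.
F_p/F_s = (L_p/L_s)/(d_p/d_s)² = 2304/1673 = 1.377.
m_p − m_s = −2.5 log₁₀(1.377) = -0.35.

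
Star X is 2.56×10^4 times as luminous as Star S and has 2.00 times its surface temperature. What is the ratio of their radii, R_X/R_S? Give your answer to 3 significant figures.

40.0

L ∝ R²T⁴ gives R ∝ √L / T², so
R_X/R_S = √(2.56×10^4) / (2.00)² = 160.0 / 4.000 = 40.00.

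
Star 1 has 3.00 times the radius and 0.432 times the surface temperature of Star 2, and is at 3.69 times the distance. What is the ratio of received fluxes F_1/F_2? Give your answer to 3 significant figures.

0.0230

L_1/L_2 = (R_1/R_2)²(T_1/T_2)⁴ = (3.00)² × (0.432)⁴ = 0.3135.
F_1/F_2 = (L_1/L_2)/(d_1/d_2)² = 0.3135 / (3.69)² = 0.02302.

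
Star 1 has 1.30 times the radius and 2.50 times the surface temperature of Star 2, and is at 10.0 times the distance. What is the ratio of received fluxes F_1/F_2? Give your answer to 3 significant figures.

0.660

L_1/L_2 = (R_1/R_2)²(T_1/T_2)⁴ = (1.30)² × (2.50)⁴ = 66.02.
F_1/F_2 = (L_1/L_2)/(d_1/d_2)² = 66.02 / (10.0)² = 0.6602.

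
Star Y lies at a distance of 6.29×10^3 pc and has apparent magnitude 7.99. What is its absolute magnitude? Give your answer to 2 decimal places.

-6.00

M = m − 5 log₁₀(d/10 pc) = 7.99 − 5 log₁₀(6.29×10^3/10)
  = 7.99 − 5 × 2.799 = 7.99 − 13.99 = -6.00.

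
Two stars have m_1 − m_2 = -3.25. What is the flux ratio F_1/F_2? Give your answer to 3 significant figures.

F_1/F_2 = 10^(−(m_1 − m_2)/2.5) = 10^(3.25/2.5) = 10^1.300 = 19.95.

20.0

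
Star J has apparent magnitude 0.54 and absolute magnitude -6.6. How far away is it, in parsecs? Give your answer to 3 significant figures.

268 pc

m − M = 5 log₁₀(d/10 pc)
0.54 − (-6.6) = 7.14 = 5 log₁₀(d/10)
d = 10 × 10^(7.14/5) = 10 × 10^1.428 = 267.9 pc.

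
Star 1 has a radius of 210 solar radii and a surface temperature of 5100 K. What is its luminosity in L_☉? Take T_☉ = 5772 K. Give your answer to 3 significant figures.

2.69×10^4 L_☉

L/L_☉ = (R/R_☉)² (T/T_☉)⁴ = (210)² × (5100/5772)⁴
       = 4.410×10^4 × (0.8836)⁴ = 4.410×10^4 × 0.6095 = 2.688×10^4.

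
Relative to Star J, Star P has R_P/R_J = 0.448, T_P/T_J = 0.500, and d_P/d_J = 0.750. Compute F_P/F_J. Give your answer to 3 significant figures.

L_P/L_J = (R_P/R_J)²(T_P/T_J)⁴ = (0.448)² × (0.500)⁴ = 0.01254.
F_P/F_J = (L_P/L_J)/(d_P/d_J)² = 0.01254 / (0.750)² = 0.02230.

0.0223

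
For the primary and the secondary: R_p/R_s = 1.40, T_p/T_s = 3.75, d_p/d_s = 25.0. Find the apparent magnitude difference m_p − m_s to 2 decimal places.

L_p/L_s = (1.40)²(3.75)⁴ = 387.6.
F_p/F_s = (L_p/L_s)/(d_p/d_s)² = 387.6/625.0 = 0.6202.
m_p − m_s = −2.5 log₁₀(0.6202) = 0.52.

0.52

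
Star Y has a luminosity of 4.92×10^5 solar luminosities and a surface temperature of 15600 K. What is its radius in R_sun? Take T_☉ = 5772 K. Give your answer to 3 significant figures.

R/R_☉ = √(L/L_☉) / (T/T_☉)² = √(4.92×10^5) / (2.703)²
       = 701.4 / 7.305 = 96.03.

96.0 R_sun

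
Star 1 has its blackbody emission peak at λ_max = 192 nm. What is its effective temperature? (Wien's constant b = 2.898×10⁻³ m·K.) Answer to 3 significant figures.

1.51×10^4 K

T = b/λ_max = 2.898×10⁻³ / (192×10⁻⁹) = 1.509×10^4 K.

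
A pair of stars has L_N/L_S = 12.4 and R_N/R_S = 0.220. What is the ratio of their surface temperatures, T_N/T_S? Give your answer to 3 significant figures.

4.00

L ∝ R²T⁴ gives T ∝ (L/R²)^(1/4), so
T_N/T_S = (12.4 / 0.220²)^(1/4) = (256.2)^(1/4) = 4.001.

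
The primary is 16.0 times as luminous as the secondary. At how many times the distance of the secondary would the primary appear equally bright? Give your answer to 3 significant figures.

4.00

Equal flux requires L_p/d_p² = L_s/d_s², so d_p/d_s = √(L_p/L_s)
= √(16.0) = 4.000.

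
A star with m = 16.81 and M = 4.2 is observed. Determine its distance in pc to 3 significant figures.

m − M = 5 log₁₀(d/10 pc)
16.81 − (4.2) = 12.61 = 5 log₁₀(d/10)
d = 10 × 10^(12.61/5) = 10 × 10^2.522 = 3327 pc.

3.33×10^3 pc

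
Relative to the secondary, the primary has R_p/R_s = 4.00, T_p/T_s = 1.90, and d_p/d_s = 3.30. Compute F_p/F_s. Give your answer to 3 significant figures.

L_p/L_s = (R_p/R_s)²(T_p/T_s)⁴ = (4.00)² × (1.90)⁴ = 208.5.
F_p/F_s = (L_p/L_s)/(d_p/d_s)² = 208.5 / (3.30)² = 19.15.

19.1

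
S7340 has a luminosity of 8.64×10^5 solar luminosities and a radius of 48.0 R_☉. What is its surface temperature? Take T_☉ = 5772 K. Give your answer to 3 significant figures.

T/T_☉ = (L/L_☉)^(1/4) / (R/R_☉)^(1/2)
T = 5772 × (8.64×10^5)^(1/4) / √(48.0) = 5772 × 30.49 / 6.928 = 2.540×10^4 K.

2.54×10^4 K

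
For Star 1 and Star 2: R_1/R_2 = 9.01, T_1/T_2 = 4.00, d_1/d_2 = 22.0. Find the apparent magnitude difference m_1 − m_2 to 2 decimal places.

-4.08

L_1/L_2 = (9.01)²(4.00)⁴ = 2.078×10^4.
F_1/F_2 = (L_1/L_2)/(d_1/d_2)² = 2.078×10^4/484.0 = 42.94.
m_1 − m_2 = −2.5 log₁₀(42.94) = -4.08.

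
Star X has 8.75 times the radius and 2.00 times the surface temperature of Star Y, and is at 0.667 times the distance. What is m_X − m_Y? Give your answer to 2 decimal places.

-8.60

L_X/L_Y = (8.75)²(2.00)⁴ = 1225.
F_X/F_Y = (L_X/L_Y)/(d_X/d_Y)² = 1225/0.4449 = 2753.
m_X − m_Y = −2.5 log₁₀(2753) = -8.60.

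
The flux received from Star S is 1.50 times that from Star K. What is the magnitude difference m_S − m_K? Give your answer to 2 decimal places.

-0.44

m_S − m_K = −2.5 log₁₀(F_S/F_K) = −2.5 log₁₀(1.50) = −2.5 × (0.176) = -0.440.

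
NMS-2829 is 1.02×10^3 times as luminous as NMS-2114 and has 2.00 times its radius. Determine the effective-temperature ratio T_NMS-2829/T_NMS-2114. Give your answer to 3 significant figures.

4.00

L ∝ R²T⁴ gives T ∝ (L/R²)^(1/4), so
T_NMS-2829/T_NMS-2114 = (1.02×10^3 / 2.00²)^(1/4) = (255.0)^(1/4) = 3.996.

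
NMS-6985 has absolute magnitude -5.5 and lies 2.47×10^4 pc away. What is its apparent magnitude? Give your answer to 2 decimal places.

m = M + 5 log₁₀(d/10 pc) = -5.5 + 5 log₁₀(2.47×10^4/10)
  = -5.5 + 5 × 3.393 = -5.5 + 16.96 = 11.46.

11.46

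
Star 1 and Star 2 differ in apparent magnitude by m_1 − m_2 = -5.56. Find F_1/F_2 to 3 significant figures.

F_1/F_2 = 10^(−(m_1 − m_2)/2.5) = 10^(5.56/2.5) = 10^2.224 = 167.5.

167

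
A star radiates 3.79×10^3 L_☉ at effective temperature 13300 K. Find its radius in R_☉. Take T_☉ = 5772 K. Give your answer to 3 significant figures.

R/R_☉ = √(L/L_☉) / (T/T_☉)² = √(3.79×10^3) / (2.304)²
       = 61.56 / 5.309 = 11.59.

11.6 R_☉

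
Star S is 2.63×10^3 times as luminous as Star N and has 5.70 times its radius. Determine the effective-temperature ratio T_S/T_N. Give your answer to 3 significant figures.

3.00

L ∝ R²T⁴ gives T ∝ (L/R²)^(1/4), so
T_S/T_N = (2.63×10^3 / 5.70²)^(1/4) = (80.95)^(1/4) = 3.000.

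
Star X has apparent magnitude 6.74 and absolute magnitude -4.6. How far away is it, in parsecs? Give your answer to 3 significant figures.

m − M = 5 log₁₀(d/10 pc)
6.74 − (-4.6) = 11.34 = 5 log₁₀(d/10)
d = 10 × 10^(11.34/5) = 10 × 10^2.268 = 1854 pc.

1.85×10^3 pc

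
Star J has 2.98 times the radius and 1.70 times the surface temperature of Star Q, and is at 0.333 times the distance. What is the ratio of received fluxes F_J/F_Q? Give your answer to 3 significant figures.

L_J/L_Q = (R_J/R_Q)²(T_J/T_Q)⁴ = (2.98)² × (1.70)⁴ = 74.17.
F_J/F_Q = (L_J/L_Q)/(d_J/d_Q)² = 74.17 / (0.333)² = 668.9.

669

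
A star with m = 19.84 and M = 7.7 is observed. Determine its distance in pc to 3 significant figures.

2.68×10^3 pc

m − M = 5 log₁₀(d/10 pc)
19.84 − (7.7) = 12.14 = 5 log₁₀(d/10)
d = 10 × 10^(12.14/5) = 10 × 10^2.428 = 2679 pc.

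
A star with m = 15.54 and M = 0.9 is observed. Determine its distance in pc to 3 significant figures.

8.47×10^3 pc

m − M = 5 log₁₀(d/10 pc)
15.54 − (0.9) = 14.64 = 5 log₁₀(d/10)
d = 10 × 10^(14.64/5) = 10 × 10^2.928 = 8472 pc.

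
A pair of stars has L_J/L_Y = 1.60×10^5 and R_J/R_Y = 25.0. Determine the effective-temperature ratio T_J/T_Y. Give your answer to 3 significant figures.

4.00

L ∝ R²T⁴ gives T ∝ (L/R²)^(1/4), so
T_J/T_Y = (1.60×10^5 / 25.0²)^(1/4) = (256.0)^(1/4) = 4.000.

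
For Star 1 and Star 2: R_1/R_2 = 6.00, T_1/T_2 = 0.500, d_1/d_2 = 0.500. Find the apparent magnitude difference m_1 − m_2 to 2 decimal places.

L_1/L_2 = (6.00)²(0.500)⁴ = 2.250.
F_1/F_2 = (L_1/L_2)/(d_1/d_2)² = 2.250/0.2500 = 9.000.
m_1 − m_2 = −2.5 log₁₀(9.000) = -2.39.

-2.39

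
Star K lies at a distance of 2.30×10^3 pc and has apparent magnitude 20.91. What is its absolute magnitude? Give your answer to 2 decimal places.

9.10

M = m − 5 log₁₀(d/10 pc) = 20.91 − 5 log₁₀(2.30×10^3/10)
  = 20.91 − 5 × 2.362 = 20.91 − 11.81 = 9.10.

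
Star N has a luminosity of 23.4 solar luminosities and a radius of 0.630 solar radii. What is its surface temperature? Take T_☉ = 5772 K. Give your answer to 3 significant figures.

1.60×10^4 K

T/T_☉ = (L/L_☉)^(1/4) / (R/R_☉)^(1/2)
T = 5772 × (23.4)^(1/4) / √(0.630) = 5772 × 2.199 / 0.7937 = 1.599×10^4 K.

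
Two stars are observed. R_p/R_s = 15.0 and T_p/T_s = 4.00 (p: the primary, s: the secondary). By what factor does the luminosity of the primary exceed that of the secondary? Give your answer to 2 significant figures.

5.8×10^4

From the Stefan–Boltzmann law, L ∝ R²T⁴, so
L_p/L_s = (R_p/R_s)² (T_p/T_s)⁴ = (15.0)² × (4.00)⁴ = 225.0 × 256.0 = 5.760×10^4.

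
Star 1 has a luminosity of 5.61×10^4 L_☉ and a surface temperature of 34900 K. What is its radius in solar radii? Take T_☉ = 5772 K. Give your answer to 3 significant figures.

6.48 solar radii

R/R_☉ = √(L/L_☉) / (T/T_☉)² = √(5.61×10^4) / (6.046)²
       = 236.9 / 36.56 = 6.479.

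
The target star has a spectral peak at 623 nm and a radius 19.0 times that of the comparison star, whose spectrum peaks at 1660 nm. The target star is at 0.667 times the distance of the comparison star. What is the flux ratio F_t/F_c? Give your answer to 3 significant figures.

Wien's law: T_t/T_c = λ_c/λ_t = 1660/623 = 2.665.
L_t/L_c = (R_t/R_c)²(T_t/T_c)⁴ = (19.0)²(2.665)⁴ = 1.820×10^4.
F_t/F_c = (L_t/L_c)/(d_t/d_c)² = 1.820×10^4/(0.667)² = 4.090×10^4.

4.09×10^4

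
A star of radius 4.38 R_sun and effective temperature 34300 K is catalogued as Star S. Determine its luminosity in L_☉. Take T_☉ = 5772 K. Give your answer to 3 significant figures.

2.39×10^4 L_☉

L/L_☉ = (R/R_☉)² (T/T_☉)⁴ = (4.38)² × (34300/5772)⁴
       = 19.18 × (5.942)⁴ = 19.18 × 1247 = 2.392×10^4.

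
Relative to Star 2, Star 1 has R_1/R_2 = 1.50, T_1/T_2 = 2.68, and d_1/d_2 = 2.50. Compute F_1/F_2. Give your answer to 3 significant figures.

18.6

L_1/L_2 = (R_1/R_2)²(T_1/T_2)⁴ = (1.50)² × (2.68)⁴ = 116.1.
F_1/F_2 = (L_1/L_2)/(d_1/d_2)² = 116.1 / (2.50)² = 18.57.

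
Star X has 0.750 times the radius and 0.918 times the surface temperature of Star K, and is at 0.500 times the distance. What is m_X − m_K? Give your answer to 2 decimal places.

-0.51

L_X/L_K = (0.750)²(0.918)⁴ = 0.3995.
F_X/F_K = (L_X/L_K)/(d_X/d_K)² = 0.3995/0.2500 = 1.598.
m_X − m_K = −2.5 log₁₀(1.598) = -0.51.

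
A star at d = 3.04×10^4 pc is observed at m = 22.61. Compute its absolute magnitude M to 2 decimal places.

M = m − 5 log₁₀(d/10 pc) = 22.61 − 5 log₁₀(3.04×10^4/10)
  = 22.61 − 5 × 3.483 = 22.61 − 17.41 = 5.20.

5.20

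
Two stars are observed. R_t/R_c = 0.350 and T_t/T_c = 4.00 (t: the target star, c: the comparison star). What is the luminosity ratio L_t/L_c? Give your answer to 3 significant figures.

From the Stefan–Boltzmann law, L ∝ R²T⁴, so
L_t/L_c = (R_t/R_c)² (T_t/T_c)⁴ = (0.350)² × (4.00)⁴ = 0.1225 × 256.0 = 31.36.

31.4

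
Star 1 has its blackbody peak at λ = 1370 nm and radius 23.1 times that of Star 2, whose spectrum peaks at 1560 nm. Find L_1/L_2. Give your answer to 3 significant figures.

897

Wien's law gives T ∝ 1/λ_max, so T_1/T_2 = λ_2/λ_1 = 1560/1370 = 1.139.
Then L ∝ R²T⁴ gives L_1/L_2 = (23.1)² × (1.139)⁴ = 533.6 × 1.681 = 897.1.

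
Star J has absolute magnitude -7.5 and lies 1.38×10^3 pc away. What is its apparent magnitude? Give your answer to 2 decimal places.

3.20

m = M + 5 log₁₀(d/10 pc) = -7.5 + 5 log₁₀(1.38×10^3/10)
  = -7.5 + 5 × 2.140 = -7.5 + 10.70 = 3.20.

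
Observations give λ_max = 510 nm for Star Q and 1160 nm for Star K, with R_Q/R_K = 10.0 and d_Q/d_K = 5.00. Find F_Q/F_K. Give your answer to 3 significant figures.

107

Wien's law: T_Q/T_K = λ_K/λ_Q = 1160/510 = 2.275.
L_Q/L_K = (R_Q/R_K)²(T_Q/T_K)⁴ = (10.0)²(2.275)⁴ = 2676.
F_Q/F_K = (L_Q/L_K)/(d_Q/d_K)² = 2676/(5.00)² = 107.1.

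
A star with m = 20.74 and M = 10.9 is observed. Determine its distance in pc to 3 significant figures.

929 pc

m − M = 5 log₁₀(d/10 pc)
20.74 − (10.9) = 9.84 = 5 log₁₀(d/10)
d = 10 × 10^(9.84/5) = 10 × 10^1.968 = 929.0 pc.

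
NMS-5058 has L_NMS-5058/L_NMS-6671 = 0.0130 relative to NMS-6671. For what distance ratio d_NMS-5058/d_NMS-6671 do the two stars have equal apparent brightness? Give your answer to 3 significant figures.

0.114

Equal flux requires L_NMS-5058/d_NMS-5058² = L_NMS-6671/d_NMS-6671², so d_NMS-5058/d_NMS-6671 = √(L_NMS-5058/L_NMS-6671)
= √(0.0130) = 0.1140.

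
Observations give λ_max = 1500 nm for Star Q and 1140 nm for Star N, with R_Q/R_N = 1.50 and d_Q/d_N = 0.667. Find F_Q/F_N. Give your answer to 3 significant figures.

Wien's law: T_Q/T_N = λ_N/λ_Q = 1140/1500 = 0.7600.
L_Q/L_N = (R_Q/R_N)²(T_Q/T_N)⁴ = (1.50)²(0.7600)⁴ = 0.7506.
F_Q/F_N = (L_Q/L_N)/(d_Q/d_N)² = 0.7506/(0.667)² = 1.687.

1.69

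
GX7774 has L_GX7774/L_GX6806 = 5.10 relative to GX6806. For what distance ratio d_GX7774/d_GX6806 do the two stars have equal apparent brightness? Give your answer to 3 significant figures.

Equal flux requires L_GX7774/d_GX7774² = L_GX6806/d_GX6806², so d_GX7774/d_GX6806 = √(L_GX7774/L_GX6806)
= √(5.10) = 2.258.

2.26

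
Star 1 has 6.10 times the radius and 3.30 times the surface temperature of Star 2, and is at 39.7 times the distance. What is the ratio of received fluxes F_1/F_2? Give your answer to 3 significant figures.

2.80

L_1/L_2 = (R_1/R_2)²(T_1/T_2)⁴ = (6.10)² × (3.30)⁴ = 4413.
F_1/F_2 = (L_1/L_2)/(d_1/d_2)² = 4413 / (39.7)² = 2.800.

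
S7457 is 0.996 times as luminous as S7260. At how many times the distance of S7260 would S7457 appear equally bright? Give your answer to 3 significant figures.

Equal flux requires L_S7457/d_S7457² = L_S7260/d_S7260², so d_S7457/d_S7260 = √(L_S7457/L_S7260)
= √(0.996) = 0.9980.

0.998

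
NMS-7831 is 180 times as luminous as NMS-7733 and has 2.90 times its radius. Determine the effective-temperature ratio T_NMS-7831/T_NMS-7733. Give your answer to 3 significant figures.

2.15

L ∝ R²T⁴ gives T ∝ (L/R²)^(1/4), so
T_NMS-7831/T_NMS-7733 = (180 / 2.90²)^(1/4) = (21.40)^(1/4) = 2.151.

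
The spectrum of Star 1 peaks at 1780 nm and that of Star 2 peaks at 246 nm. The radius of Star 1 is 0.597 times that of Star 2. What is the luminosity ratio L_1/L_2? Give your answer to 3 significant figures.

1.30×10^-4

Wien's law gives T ∝ 1/λ_max, so T_1/T_2 = λ_2/λ_1 = 246/1780 = 0.1382.
Then L ∝ R²T⁴ gives L_1/L_2 = (0.597)² × (0.1382)⁴ = 0.3564 × 3.648×10^-4 = 1.300×10^-4.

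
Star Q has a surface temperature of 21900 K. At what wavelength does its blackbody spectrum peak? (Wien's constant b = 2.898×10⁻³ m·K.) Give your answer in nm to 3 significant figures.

132 nm

λ_max = b/T = 2.898×10⁻³ / 21900 = 1.32×10^-7 m = 132.3 nm.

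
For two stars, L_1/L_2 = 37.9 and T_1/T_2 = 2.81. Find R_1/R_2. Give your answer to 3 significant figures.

L ∝ R²T⁴ gives R ∝ √L / T², so
R_1/R_2 = √(37.9) / (2.81)² = 6.156 / 7.896 = 0.7797.

0.780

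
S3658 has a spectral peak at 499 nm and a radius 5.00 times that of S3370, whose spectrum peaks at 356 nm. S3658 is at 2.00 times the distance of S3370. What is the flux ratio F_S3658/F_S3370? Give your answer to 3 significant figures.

1.62

Wien's law: T_S3658/T_S3370 = λ_S3370/λ_S3658 = 356/499 = 0.7134.
L_S3658/L_S3370 = (R_S3658/R_S3370)²(T_S3658/T_S3370)⁴ = (5.00)²(0.7134)⁴ = 6.476.
F_S3658/F_S3370 = (L_S3658/L_S3370)/(d_S3658/d_S3370)² = 6.476/(2.00)² = 1.619.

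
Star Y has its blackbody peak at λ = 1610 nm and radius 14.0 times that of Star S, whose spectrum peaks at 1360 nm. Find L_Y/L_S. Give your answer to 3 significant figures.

99.8

Wien's law gives T ∝ 1/λ_max, so T_Y/T_S = λ_S/λ_Y = 1360/1610 = 0.8447.
Then L ∝ R²T⁴ gives L_Y/L_S = (14.0)² × (0.8447)⁴ = 196.0 × 0.5092 = 99.79.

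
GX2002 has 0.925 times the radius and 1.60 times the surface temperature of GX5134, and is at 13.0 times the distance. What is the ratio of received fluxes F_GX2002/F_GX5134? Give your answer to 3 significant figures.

0.0332

L_GX2002/L_GX5134 = (R_GX2002/R_GX5134)²(T_GX2002/T_GX5134)⁴ = (0.925)² × (1.60)⁴ = 5.607.
F_GX2002/F_GX5134 = (L_GX2002/L_GX5134)/(d_GX2002/d_GX5134)² = 5.607 / (13.0)² = 0.03318.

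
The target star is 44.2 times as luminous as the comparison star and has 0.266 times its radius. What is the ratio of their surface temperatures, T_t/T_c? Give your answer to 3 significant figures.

L ∝ R²T⁴ gives T ∝ (L/R²)^(1/4), so
T_t/T_c = (44.2 / 0.266²)^(1/4) = (624.7)^(1/4) = 4.999.

5.00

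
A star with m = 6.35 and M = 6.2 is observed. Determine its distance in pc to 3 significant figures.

10.7 pc

m − M = 5 log₁₀(d/10 pc)
6.35 − (6.2) = 0.15 = 5 log₁₀(d/10)
d = 10 × 10^(0.15/5) = 10 × 10^0.030 = 10.72 pc.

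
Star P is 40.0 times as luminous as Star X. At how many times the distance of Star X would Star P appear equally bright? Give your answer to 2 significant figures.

Equal flux requires L_P/d_P² = L_X/d_X², so d_P/d_X = √(L_P/L_X)
= √(40.0) = 6.325.

6.3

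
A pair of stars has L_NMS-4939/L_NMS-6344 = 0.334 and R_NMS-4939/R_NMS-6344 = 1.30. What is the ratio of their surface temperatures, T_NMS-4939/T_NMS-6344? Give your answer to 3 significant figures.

0.667

L ∝ R²T⁴ gives T ∝ (L/R²)^(1/4), so
T_NMS-4939/T_NMS-6344 = (0.334 / 1.30²)^(1/4) = (0.1976)^(1/4) = 0.6668.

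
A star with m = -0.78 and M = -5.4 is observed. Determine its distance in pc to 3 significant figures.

83.9 pc

m − M = 5 log₁₀(d/10 pc)
-0.78 − (-5.4) = 4.62 = 5 log₁₀(d/10)
d = 10 × 10^(4.62/5) = 10 × 10^0.924 = 83.95 pc.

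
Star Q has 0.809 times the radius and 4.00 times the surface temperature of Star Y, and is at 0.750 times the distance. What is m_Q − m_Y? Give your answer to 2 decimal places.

-6.19

L_Q/L_Y = (0.809)²(4.00)⁴ = 167.5.
F_Q/F_Y = (L_Q/L_Y)/(d_Q/d_Y)² = 167.5/0.5625 = 297.9.
m_Q − m_Y = −2.5 log₁₀(297.9) = -6.19.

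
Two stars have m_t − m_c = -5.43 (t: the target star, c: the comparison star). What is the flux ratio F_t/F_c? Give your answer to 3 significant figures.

F_t/F_c = 10^(−(m_t − m_c)/2.5) = 10^(5.43/2.5) = 10^2.172 = 148.6.

149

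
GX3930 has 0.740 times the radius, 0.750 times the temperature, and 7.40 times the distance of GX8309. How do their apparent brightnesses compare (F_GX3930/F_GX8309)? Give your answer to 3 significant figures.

0.00316

L_GX3930/L_GX8309 = (R_GX3930/R_GX8309)²(T_GX3930/T_GX8309)⁴ = (0.740)² × (0.750)⁴ = 0.1733.
F_GX3930/F_GX8309 = (L_GX3930/L_GX8309)/(d_GX3930/d_GX8309)² = 0.1733 / (7.40)² = 0.003164.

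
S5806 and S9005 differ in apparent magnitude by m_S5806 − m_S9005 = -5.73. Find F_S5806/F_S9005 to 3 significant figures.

F_S5806/F_S9005 = 10^(−(m_S5806 − m_S9005)/2.5) = 10^(5.73/2.5) = 10^2.292 = 195.9.

196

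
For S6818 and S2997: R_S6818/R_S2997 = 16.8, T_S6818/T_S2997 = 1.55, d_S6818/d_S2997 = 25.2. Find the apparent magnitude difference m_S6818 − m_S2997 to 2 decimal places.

-1.02

L_S6818/L_S2997 = (16.8)²(1.55)⁴ = 1629.
F_S6818/F_S2997 = (L_S6818/L_S2997)/(d_S6818/d_S2997)² = 1629/635.0 = 2.565.
m_S6818 − m_S2997 = −2.5 log₁₀(2.565) = -1.02.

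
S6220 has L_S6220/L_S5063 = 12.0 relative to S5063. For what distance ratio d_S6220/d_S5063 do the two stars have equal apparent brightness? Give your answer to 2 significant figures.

3.5

Equal flux requires L_S6220/d_S6220² = L_S5063/d_S5063², so d_S6220/d_S5063 = √(L_S6220/L_S5063)
= √(12.0) = 3.464.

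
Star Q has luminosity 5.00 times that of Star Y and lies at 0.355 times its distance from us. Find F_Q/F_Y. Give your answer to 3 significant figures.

F = L/(4πd²), so F_Q/F_Y = (L_Q/L_Y) / (d_Q/d_Y)²
= 5.00 / (0.355)² = 5.00 / 0.1260 = 39.67.

39.7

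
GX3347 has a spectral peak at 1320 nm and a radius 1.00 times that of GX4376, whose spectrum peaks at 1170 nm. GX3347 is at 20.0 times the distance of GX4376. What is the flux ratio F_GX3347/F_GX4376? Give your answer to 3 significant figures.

0.00154

Wien's law: T_GX3347/T_GX4376 = λ_GX4376/λ_GX3347 = 1170/1320 = 0.8864.
L_GX3347/L_GX4376 = (R_GX3347/R_GX4376)²(T_GX3347/T_GX4376)⁴ = (1.00)²(0.8864)⁴ = 0.6172.
F_GX3347/F_GX4376 = (L_GX3347/L_GX4376)/(d_GX3347/d_GX4376)² = 0.6172/(20.0)² = 0.001543.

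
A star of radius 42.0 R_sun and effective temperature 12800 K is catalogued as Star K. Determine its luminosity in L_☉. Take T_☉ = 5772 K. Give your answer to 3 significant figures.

L/L_☉ = (R/R_☉)² (T/T_☉)⁴ = (42.0)² × (12800/5772)⁴
       = 1764 × (2.218)⁴ = 1764 × 24.18 = 4.266×10^4.

4.27×10^4 L_☉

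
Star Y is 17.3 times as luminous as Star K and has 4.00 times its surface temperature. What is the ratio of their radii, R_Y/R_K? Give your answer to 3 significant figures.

0.260

L ∝ R²T⁴ gives R ∝ √L / T², so
R_Y/R_K = √(17.3) / (4.00)² = 4.159 / 16.00 = 0.2600.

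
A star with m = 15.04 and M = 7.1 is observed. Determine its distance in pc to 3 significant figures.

m − M = 5 log₁₀(d/10 pc)
15.04 − (7.1) = 7.94 = 5 log₁₀(d/10)
d = 10 × 10^(7.94/5) = 10 × 10^1.588 = 387.3 pc.

387 pc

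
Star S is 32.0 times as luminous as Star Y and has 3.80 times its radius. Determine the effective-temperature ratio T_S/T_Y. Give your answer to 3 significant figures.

L ∝ R²T⁴ gives T ∝ (L/R²)^(1/4), so
T_S/T_Y = (32.0 / 3.80²)^(1/4) = (2.216)^(1/4) = 1.220.

1.22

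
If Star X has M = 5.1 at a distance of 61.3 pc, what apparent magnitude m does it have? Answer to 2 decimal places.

m = M + 5 log₁₀(d/10 pc) = 5.1 + 5 log₁₀(61.3/10)
  = 5.1 + 5 × 0.787 = 5.1 + 3.94 = 9.04.

9.04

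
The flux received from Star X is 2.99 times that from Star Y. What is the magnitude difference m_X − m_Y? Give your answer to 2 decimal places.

-1.19

m_X − m_Y = −2.5 log₁₀(F_X/F_Y) = −2.5 log₁₀(2.99) = −2.5 × (0.476) = -1.189.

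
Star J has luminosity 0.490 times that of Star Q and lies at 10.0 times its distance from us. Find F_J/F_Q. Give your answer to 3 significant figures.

0.00490

F = L/(4πd²), so F_J/F_Q = (L_J/L_Q) / (d_J/d_Q)²
= 0.490 / (10.0)² = 0.490 / 100.0 = 0.004900.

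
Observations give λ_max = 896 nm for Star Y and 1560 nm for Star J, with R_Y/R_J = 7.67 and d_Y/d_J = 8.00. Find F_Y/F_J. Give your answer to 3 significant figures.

8.45

Wien's law: T_Y/T_J = λ_J/λ_Y = 1560/896 = 1.741.
L_Y/L_J = (R_Y/R_J)²(T_Y/T_J)⁴ = (7.67)²(1.741)⁴ = 540.6.
F_Y/F_J = (L_Y/L_J)/(d_Y/d_J)² = 540.6/(8.00)² = 8.447.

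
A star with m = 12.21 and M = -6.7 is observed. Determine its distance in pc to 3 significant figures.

m − M = 5 log₁₀(d/10 pc)
12.21 − (-6.7) = 18.91 = 5 log₁₀(d/10)
d = 10 × 10^(18.91/5) = 10 × 10^3.782 = 6.053×10^4 pc.

6.05×10^4 pc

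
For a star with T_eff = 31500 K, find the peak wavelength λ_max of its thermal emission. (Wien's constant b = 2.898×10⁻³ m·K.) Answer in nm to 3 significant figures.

λ_max = b/T = 2.898×10⁻³ / 31500 = 9.20×10^-8 m = 92.00 nm.

92.0 nm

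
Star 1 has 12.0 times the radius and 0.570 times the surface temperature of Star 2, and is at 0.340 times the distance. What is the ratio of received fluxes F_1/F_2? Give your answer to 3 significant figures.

L_1/L_2 = (R_1/R_2)²(T_1/T_2)⁴ = (12.0)² × (0.570)⁴ = 15.20.
F_1/F_2 = (L_1/L_2)/(d_1/d_2)² = 15.20 / (0.340)² = 131.5.

131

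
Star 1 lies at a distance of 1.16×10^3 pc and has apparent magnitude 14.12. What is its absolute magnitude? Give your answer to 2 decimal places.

3.80

M = m − 5 log₁₀(d/10 pc) = 14.12 − 5 log₁₀(1.16×10^3/10)
  = 14.12 − 5 × 2.064 = 14.12 − 10.32 = 3.80.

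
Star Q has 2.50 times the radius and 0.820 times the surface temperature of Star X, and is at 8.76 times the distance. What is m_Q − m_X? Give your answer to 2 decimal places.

3.58

L_Q/L_X = (2.50)²(0.820)⁴ = 2.826.
F_Q/F_X = (L_Q/L_X)/(d_Q/d_X)² = 2.826/76.74 = 0.03682.
m_Q − m_X = −2.5 log₁₀(0.03682) = 3.58.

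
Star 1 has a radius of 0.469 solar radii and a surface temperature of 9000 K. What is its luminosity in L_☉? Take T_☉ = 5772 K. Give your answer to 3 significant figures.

1.30 L_☉

L/L_☉ = (R/R_☉)² (T/T_☉)⁴ = (0.469)² × (9000/5772)⁴
       = 0.2200 × (1.559)⁴ = 0.2200 × 5.911 = 1.300.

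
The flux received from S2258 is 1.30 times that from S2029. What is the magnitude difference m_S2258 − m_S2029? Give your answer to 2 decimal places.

m_S2258 − m_S2029 = −2.5 log₁₀(F_S2258/F_S2029) = −2.5 log₁₀(1.30) = −2.5 × (0.114) = -0.285.

-0.28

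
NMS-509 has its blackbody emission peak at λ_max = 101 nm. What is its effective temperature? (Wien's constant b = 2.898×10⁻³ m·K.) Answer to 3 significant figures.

T = b/λ_max = 2.898×10⁻³ / (101×10⁻⁹) = 2.869×10^4 K.

2.87×10^4 K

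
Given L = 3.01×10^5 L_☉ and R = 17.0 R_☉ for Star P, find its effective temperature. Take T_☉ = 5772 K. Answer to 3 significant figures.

T/T_☉ = (L/L_☉)^(1/4) / (R/R_☉)^(1/2)
T = 5772 × (3.01×10^5)^(1/4) / √(17.0) = 5772 × 23.42 / 4.123 = 3.279×10^4 K.

3.28×10^4 K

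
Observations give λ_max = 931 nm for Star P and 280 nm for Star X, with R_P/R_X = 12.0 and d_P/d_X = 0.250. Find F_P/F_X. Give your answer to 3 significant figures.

18.9

Wien's law: T_P/T_X = λ_X/λ_P = 280/931 = 0.3008.
L_P/L_X = (R_P/R_X)²(T_P/T_X)⁴ = (12.0)²(0.3008)⁴ = 1.178.
F_P/F_X = (L_P/L_X)/(d_P/d_X)² = 1.178/(0.250)² = 18.85.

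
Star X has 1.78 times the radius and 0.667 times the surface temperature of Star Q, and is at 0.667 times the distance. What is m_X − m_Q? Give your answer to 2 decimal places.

-0.37

L_X/L_Q = (1.78)²(0.667)⁴ = 0.6271.
F_X/F_Q = (L_X/L_Q)/(d_X/d_Q)² = 0.6271/0.4449 = 1.410.
m_X − m_Q = −2.5 log₁₀(1.410) = -0.37.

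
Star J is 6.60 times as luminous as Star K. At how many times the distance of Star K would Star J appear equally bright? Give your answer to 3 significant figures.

Equal flux requires L_J/d_J² = L_K/d_K², so d_J/d_K = √(L_J/L_K)
= √(6.60) = 2.569.

2.57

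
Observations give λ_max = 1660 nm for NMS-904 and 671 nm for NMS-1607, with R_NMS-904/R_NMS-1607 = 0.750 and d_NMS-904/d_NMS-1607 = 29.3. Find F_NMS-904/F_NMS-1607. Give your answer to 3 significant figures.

Wien's law: T_NMS-904/T_NMS-1607 = λ_NMS-1607/λ_NMS-904 = 671/1660 = 0.4042.
L_NMS-904/L_NMS-1607 = (R_NMS-904/R_NMS-1607)²(T_NMS-904/T_NMS-1607)⁴ = (0.750)²(0.4042)⁴ = 0.01502.
F_NMS-904/F_NMS-1607 = (L_NMS-904/L_NMS-1607)/(d_NMS-904/d_NMS-1607)² = 0.01502/(29.3)² = 1.749×10^-5.

1.75×10^-5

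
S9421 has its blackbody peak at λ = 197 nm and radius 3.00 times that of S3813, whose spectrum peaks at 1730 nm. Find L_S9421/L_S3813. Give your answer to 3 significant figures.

5.35×10^4

Wien's law gives T ∝ 1/λ_max, so T_S9421/T_S3813 = λ_S3813/λ_S9421 = 1730/197 = 8.782.
Then L ∝ R²T⁴ gives L_S9421/L_S3813 = (3.00)² × (8.782)⁴ = 9.000 × 5947 = 5.353×10^4.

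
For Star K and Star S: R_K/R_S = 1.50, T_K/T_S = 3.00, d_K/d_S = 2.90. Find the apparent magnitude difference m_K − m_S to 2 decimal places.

L_K/L_S = (1.50)²(3.00)⁴ = 182.2.
F_K/F_S = (L_K/L_S)/(d_K/d_S)² = 182.2/8.410 = 21.67.
m_K − m_S = −2.5 log₁₀(21.67) = -3.34.

-3.34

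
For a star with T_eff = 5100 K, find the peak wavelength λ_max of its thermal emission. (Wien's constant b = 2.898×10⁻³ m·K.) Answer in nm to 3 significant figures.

568 nm

λ_max = b/T = 2.898×10⁻³ / 5100 = 5.68×10^-7 m = 568.2 nm.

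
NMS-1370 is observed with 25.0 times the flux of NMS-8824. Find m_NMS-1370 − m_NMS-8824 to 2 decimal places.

-3.49

m_NMS-1370 − m_NMS-8824 = −2.5 log₁₀(F_NMS-1370/F_NMS-8824) = −2.5 log₁₀(25.0) = −2.5 × (1.398) = -3.495.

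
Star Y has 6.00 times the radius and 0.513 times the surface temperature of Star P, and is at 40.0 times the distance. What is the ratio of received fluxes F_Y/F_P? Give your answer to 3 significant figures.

L_Y/L_P = (R_Y/R_P)²(T_Y/T_P)⁴ = (6.00)² × (0.513)⁴ = 2.493.
F_Y/F_P = (L_Y/L_P)/(d_Y/d_P)² = 2.493 / (40.0)² = 0.001558.

0.00156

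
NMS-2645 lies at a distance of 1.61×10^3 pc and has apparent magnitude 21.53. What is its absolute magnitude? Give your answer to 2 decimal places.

10.50

M = m − 5 log₁₀(d/10 pc) = 21.53 − 5 log₁₀(1.61×10^3/10)
  = 21.53 − 5 × 2.207 = 21.53 − 11.03 = 10.50.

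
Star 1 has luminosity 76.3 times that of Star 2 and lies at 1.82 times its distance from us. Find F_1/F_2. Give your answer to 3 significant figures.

23.0

F = L/(4πd²), so F_1/F_2 = (L_1/L_2) / (d_1/d_2)²
= 76.3 / (1.82)² = 76.3 / 3.312 = 23.03.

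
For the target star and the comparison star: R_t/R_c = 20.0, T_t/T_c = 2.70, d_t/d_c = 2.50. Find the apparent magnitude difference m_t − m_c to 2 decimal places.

-8.83

L_t/L_c = (20.0)²(2.70)⁴ = 2.126×10^4.
F_t/F_c = (L_t/L_c)/(d_t/d_c)² = 2.126×10^4/6.250 = 3401.
m_t − m_c = −2.5 log₁₀(3401) = -8.83.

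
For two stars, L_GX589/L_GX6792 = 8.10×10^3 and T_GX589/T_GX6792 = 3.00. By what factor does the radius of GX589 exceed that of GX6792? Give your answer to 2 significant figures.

L ∝ R²T⁴ gives R ∝ √L / T², so
R_GX589/R_GX6792 = √(8.10×10^3) / (3.00)² = 90.00 / 9.000 = 10.00.

10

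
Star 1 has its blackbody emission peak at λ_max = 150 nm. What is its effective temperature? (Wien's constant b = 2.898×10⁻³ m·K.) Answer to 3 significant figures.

T = b/λ_max = 2.898×10⁻³ / (150×10⁻⁹) = 1.932×10^4 K.

1.93×10^4 K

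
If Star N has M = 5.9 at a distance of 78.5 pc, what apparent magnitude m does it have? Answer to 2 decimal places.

10.37

m = M + 5 log₁₀(d/10 pc) = 5.9 + 5 log₁₀(78.5/10)
  = 5.9 + 5 × 0.895 = 5.9 + 4.47 = 10.37.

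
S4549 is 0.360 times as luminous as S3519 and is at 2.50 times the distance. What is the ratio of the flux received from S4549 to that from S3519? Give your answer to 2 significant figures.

0.058

F = L/(4πd²), so F_S4549/F_S3519 = (L_S4549/L_S3519) / (d_S4549/d_S3519)²
= 0.360 / (2.50)² = 0.360 / 6.250 = 0.05760.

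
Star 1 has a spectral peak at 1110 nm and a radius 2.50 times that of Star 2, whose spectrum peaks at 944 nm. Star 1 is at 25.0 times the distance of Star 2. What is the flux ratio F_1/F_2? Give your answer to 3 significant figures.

Wien's law: T_1/T_2 = λ_2/λ_1 = 944/1110 = 0.8505.
L_1/L_2 = (R_1/R_2)²(T_1/T_2)⁴ = (2.50)²(0.8505)⁴ = 3.269.
F_1/F_2 = (L_1/L_2)/(d_1/d_2)² = 3.269/(25.0)² = 0.005231.

0.00523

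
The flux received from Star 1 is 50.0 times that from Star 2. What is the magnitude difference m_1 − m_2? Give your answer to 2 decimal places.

-4.25

m_1 − m_2 = −2.5 log₁₀(F_1/F_2) = −2.5 log₁₀(50.0) = −2.5 × (1.699) = -4.247.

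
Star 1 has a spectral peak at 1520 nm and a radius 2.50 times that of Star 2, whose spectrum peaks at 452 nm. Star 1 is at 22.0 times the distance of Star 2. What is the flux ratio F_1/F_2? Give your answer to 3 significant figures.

1.01×10^-4

Wien's law: T_1/T_2 = λ_2/λ_1 = 452/1520 = 0.2974.
L_1/L_2 = (R_1/R_2)²(T_1/T_2)⁴ = (2.50)²(0.2974)⁴ = 0.04887.
F_1/F_2 = (L_1/L_2)/(d_1/d_2)² = 0.04887/(22.0)² = 1.010×10^-4.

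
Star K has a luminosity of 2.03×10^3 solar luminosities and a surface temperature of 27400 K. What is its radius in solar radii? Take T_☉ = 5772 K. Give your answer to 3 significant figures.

R/R_☉ = √(L/L_☉) / (T/T_☉)² = √(2.03×10^3) / (4.747)²
       = 45.06 / 22.53 = 1.999.

2.00 solar radii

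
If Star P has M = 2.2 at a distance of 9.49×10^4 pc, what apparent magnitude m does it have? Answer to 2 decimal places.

22.09

m = M + 5 log₁₀(d/10 pc) = 2.2 + 5 log₁₀(9.49×10^4/10)
  = 2.2 + 5 × 3.977 = 2.2 + 19.89 = 22.09.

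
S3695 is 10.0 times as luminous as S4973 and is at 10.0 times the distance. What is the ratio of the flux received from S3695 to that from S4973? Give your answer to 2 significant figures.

F = L/(4πd²), so F_S3695/F_S4973 = (L_S3695/L_S4973) / (d_S3695/d_S4973)²
= 10.0 / (10.0)² = 10.0 / 100.0 = 0.1000.

0.10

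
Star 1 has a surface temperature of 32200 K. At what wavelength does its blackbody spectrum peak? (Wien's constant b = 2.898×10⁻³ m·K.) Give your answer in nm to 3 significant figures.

λ_max = b/T = 2.898×10⁻³ / 32200 = 9.00×10^-8 m = 90.00 nm.

90.0 nm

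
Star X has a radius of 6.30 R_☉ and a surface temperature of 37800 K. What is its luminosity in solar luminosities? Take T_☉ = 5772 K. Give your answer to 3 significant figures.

7.30×10^4 solar luminosities

L/L_☉ = (R/R_☉)² (T/T_☉)⁴ = (6.30)² × (37800/5772)⁴
       = 39.69 × (6.549)⁴ = 39.69 × 1839 = 7.300×10^4.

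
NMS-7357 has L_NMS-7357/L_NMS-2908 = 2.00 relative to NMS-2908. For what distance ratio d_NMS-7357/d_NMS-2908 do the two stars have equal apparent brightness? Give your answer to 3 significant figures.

1.41

Equal flux requires L_NMS-7357/d_NMS-7357² = L_NMS-2908/d_NMS-2908², so d_NMS-7357/d_NMS-2908 = √(L_NMS-7357/L_NMS-2908)
= √(2.00) = 1.414.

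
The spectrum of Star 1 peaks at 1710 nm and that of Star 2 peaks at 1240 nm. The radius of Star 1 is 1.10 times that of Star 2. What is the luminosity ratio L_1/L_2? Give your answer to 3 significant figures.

0.335

Wien's law gives T ∝ 1/λ_max, so T_1/T_2 = λ_2/λ_1 = 1240/1710 = 0.7251.
Then L ∝ R²T⁴ gives L_1/L_2 = (1.10)² × (0.7251)⁴ = 1.210 × 0.2765 = 0.3346.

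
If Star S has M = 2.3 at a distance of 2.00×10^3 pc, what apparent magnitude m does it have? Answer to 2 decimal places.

m = M + 5 log₁₀(d/10 pc) = 2.3 + 5 log₁₀(2.00×10^3/10)
  = 2.3 + 5 × 2.301 = 2.3 + 11.51 = 13.81.

13.81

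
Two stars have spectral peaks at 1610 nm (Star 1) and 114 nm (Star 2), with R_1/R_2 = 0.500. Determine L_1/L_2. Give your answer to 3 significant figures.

6.28×10^-6

Wien's law gives T ∝ 1/λ_max, so T_1/T_2 = λ_2/λ_1 = 114/1610 = 0.07081.
Then L ∝ R²T⁴ gives L_1/L_2 = (0.500)² × (0.07081)⁴ = 0.2500 × 2.514×10^-5 = 6.284×10^-6.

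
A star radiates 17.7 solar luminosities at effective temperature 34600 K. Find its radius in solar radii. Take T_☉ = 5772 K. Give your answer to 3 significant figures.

0.117 solar radii

R/R_☉ = √(L/L_☉) / (T/T_☉)² = √(17.7) / (5.994)²
       = 4.207 / 35.93 = 0.1171.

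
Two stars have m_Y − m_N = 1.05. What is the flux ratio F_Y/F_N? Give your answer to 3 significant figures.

F_Y/F_N = 10^(−(m_Y − m_N)/2.5) = 10^(-1.05/2.5) = 10^-0.420 = 0.3802.

0.380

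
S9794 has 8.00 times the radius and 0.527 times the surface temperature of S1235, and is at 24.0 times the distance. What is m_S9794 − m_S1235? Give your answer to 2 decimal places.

5.17

L_S9794/L_S1235 = (8.00)²(0.527)⁴ = 4.937.
F_S9794/F_S1235 = (L_S9794/L_S1235)/(d_S9794/d_S1235)² = 4.937/576.0 = 0.008570.
m_S9794 − m_S1235 = −2.5 log₁₀(0.008570) = 5.17.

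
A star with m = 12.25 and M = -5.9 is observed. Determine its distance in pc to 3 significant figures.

4.27×10^4 pc

m − M = 5 log₁₀(d/10 pc)
12.25 − (-5.9) = 18.15 = 5 log₁₀(d/10)
d = 10 × 10^(18.15/5) = 10 × 10^3.630 = 4.266×10^4 pc.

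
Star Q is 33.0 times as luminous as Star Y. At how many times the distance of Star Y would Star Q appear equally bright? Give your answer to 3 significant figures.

Equal flux requires L_Q/d_Q² = L_Y/d_Y², so d_Q/d_Y = √(L_Q/L_Y)
= √(33.0) = 5.745.

5.74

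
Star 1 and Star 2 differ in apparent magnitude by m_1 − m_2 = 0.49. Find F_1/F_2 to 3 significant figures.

F_1/F_2 = 10^(−(m_1 − m_2)/2.5) = 10^(-0.49/2.5) = 10^-0.196 = 0.6368.

0.637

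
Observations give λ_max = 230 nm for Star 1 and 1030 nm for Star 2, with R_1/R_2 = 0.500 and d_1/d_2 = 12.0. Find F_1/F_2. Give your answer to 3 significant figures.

0.698

Wien's law: T_1/T_2 = λ_2/λ_1 = 1030/230 = 4.478.
L_1/L_2 = (R_1/R_2)²(T_1/T_2)⁴ = (0.500)²(4.478)⁴ = 100.5.
F_1/F_2 = (L_1/L_2)/(d_1/d_2)² = 100.5/(12.0)² = 0.6983.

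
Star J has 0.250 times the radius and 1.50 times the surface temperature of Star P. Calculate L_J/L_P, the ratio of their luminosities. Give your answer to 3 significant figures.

0.316

From the Stefan–Boltzmann law, L ∝ R²T⁴, so
L_J/L_P = (R_J/R_P)² (T_J/T_P)⁴ = (0.250)² × (1.50)⁴ = 0.06250 × 5.062 = 0.3164.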